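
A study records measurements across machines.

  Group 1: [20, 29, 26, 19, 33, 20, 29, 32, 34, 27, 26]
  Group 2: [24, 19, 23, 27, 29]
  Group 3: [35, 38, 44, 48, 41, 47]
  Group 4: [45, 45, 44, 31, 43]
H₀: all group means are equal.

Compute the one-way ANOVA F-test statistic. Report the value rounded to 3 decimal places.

Group means [26.82, 24.40, 42.17, 41.60], grand mean 32.519
SSB = Σnᵢ(x̄ᵢ−x̄)² = 1657.871; SSW = ΣΣ(x−x̄ᵢ)² = 614.870
MSB = 1657.871/3 = 552.6237; MSW = 614.870/23 = 26.7335
F = MSB/MSW = 20.6716
df = (3, 23)

test statistic = 20.672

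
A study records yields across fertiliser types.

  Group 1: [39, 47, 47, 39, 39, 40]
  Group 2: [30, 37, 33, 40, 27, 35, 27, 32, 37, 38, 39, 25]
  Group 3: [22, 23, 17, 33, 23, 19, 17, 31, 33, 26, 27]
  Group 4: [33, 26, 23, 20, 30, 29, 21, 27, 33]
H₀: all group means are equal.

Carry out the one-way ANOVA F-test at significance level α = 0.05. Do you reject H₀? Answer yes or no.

reject H₀: yes

Group means [41.83, 33.33, 24.64, 26.89], grand mean 30.632
SSB = Σnᵢ(x̄ᵢ−x̄)² = 1361.908; SSW = ΣΣ(x−x̄ᵢ)² = 906.934
MSB = 1361.908/3 = 453.9693; MSW = 906.934/34 = 26.6745
F = MSB/MSW = 17.0188
df = (3, 34)
p-value (upper-tail) = 0.00000
At α=0.05: p < α → reject H₀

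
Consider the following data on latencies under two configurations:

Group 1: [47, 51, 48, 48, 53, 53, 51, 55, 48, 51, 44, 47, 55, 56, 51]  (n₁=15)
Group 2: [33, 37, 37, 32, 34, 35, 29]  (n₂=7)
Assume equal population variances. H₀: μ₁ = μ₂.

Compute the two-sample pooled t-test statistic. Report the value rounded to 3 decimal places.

test statistic = 11.020

x̄₁=50.533, s₁=3.482, n₁=15
x̄₂=33.857, s₂=2.854, n₂=7
s_p² = [14·3.482² + 6·2.854²]/20 = 10.9295
SE = √(s_p²·(1/15+1/7)) = 1.5133
t = (50.533−33.857)/1.5133 = 11.0199
df = 20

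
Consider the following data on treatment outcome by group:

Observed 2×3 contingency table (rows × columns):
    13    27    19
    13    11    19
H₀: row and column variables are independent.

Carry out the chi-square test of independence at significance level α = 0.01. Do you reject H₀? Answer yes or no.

Row totals [59, 43], col totals [26, 38, 38], n=102
χ² = (13−15.04)²/15.04 + (27−21.98)²/21.98 + (19−21.98)²/21.98 + (13−10.96)²/10.96 + (11−16.02)²/16.02 + (19−16.02)²/16.02 = 4.3337
df = 2
p-value (upper-tail) = 0.11454
At α=0.01: p ≥ α → fail to reject H₀

reject H₀: no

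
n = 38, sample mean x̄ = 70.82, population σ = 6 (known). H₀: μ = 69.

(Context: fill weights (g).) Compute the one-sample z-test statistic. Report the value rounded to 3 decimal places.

test statistic = 1.870

SE = σ/√n = 6/√38 = 0.9733
z = (x̄−μ₀)/SE = (70.82−69)/0.9733 = 1.8699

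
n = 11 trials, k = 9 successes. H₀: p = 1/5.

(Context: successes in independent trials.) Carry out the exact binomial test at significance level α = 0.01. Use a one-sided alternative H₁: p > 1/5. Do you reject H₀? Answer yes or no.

reject H₀: yes

Exact binomial: n=11, k=9, p₀=1/5=0.2000
P(X≥9) from Σ C(n,i)·p₀^i·(1−p₀)^(n−i)
p-value (one-sided, H₁ greater) = 0.00002
At α=0.01: p < α → reject H₀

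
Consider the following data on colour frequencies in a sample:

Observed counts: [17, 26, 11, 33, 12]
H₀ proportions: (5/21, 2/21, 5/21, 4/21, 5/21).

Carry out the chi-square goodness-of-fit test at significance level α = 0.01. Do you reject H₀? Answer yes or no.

reject H₀: yes

n = 99; E_i = n·p_i = [23.57, 9.43, 23.57, 18.86, 23.57]
χ² = (17−23.57)²/23.57 + (26−9.43)²/9.43 + (11−23.57)²/23.57 + (33−18.86)²/18.86 + (12−23.57)²/23.57 = 53.9500
df = 4
p-value (upper-tail) = 0.00000
At α=0.01: p < α → reject H₀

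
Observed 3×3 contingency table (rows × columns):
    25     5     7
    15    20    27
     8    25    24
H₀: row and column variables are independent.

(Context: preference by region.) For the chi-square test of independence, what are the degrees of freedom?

df = (r−1)(c−1) = (3−1)·(3−1) = 4

degrees of freedom = 4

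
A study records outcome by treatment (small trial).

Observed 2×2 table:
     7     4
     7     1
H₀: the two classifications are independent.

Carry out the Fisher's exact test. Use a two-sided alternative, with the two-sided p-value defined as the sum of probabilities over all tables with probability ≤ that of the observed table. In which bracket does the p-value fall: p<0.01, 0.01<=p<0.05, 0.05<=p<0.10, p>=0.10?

p-value bracket: p>=0.10

Margins: r₁=11, r₂=8, c₁=14, c₂=5, n=19
p_obs = C(11,7)·C(8,7)/C(19,14); sum pmf over tables with pmf ≤ p_obs
p-value (two-sided) = 0.33781
→ bracket: p>=0.10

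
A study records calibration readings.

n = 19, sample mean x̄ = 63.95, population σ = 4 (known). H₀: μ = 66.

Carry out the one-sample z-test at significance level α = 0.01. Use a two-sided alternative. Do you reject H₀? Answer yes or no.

reject H₀: no

SE = σ/√n = 4/√19 = 0.9177
z = (x̄−μ₀)/SE = (63.95−66)/0.9177 = -2.2339
p-value (two-sided) = 0.02549
At α=0.01: p ≥ α → fail to reject H₀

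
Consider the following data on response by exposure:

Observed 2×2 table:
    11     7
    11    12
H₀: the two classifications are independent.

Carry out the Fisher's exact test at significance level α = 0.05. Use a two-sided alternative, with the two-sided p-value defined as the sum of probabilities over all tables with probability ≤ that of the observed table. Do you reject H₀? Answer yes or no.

Margins: r₁=18, r₂=23, c₁=22, c₂=19, n=41
p_obs = C(18,11)·C(23,11)/C(41,22); sum pmf over tables with pmf ≤ p_obs
p-value (two-sided) = 0.53083
At α=0.05: p ≥ α → fail to reject H₀

reject H₀: no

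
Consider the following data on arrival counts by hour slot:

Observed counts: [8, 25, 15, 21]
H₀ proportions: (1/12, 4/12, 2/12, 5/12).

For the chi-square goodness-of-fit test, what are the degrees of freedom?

degrees of freedom = 3

df = k − 1 = 4 − 1 = 3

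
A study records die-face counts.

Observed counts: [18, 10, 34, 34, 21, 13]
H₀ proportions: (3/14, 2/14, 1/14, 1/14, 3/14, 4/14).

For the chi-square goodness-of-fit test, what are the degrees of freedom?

degrees of freedom = 5

df = k − 1 = 6 − 1 = 5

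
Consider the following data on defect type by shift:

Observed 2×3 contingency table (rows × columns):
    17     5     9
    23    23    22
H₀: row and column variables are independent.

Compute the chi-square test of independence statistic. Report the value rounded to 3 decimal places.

Row totals [31, 68], col totals [40, 28, 31], n=99
χ² = (17−12.53)²/12.53 + (5−8.77)²/8.77 + (9−9.71)²/9.71 + (23−27.47)²/27.47 + (23−19.23)²/19.23 + (22−21.29)²/21.29 = 4.7596
df = 2

test statistic = 4.760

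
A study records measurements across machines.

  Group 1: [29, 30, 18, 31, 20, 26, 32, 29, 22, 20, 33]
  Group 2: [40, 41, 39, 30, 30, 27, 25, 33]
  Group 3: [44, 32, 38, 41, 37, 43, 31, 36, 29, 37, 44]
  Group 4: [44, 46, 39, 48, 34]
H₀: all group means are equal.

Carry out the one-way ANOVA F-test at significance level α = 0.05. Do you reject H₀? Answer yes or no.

Group means [26.36, 33.12, 37.45, 42.20], grand mean 33.657
SSB = Σnᵢ(x̄ᵢ−x̄)² = 1110.938; SSW = ΣΣ(x−x̄ᵢ)² = 964.948
MSB = 1110.938/3 = 370.3127; MSW = 964.948/31 = 31.1273
F = MSB/MSW = 11.8967
df = (3, 31)
p-value (upper-tail) = 0.00002
At α=0.05: p < α → reject H₀

reject H₀: yes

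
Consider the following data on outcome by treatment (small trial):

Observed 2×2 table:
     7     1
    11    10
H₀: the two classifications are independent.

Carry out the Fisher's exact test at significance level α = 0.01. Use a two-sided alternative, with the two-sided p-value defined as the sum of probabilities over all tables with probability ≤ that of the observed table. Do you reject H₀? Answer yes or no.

Margins: r₁=8, r₂=21, c₁=18, c₂=11, n=29
p_obs = C(8,7)·C(21,11)/C(29,18); sum pmf over tables with pmf ≤ p_obs
p-value (two-sided) = 0.10965
At α=0.01: p ≥ α → fail to reject H₀

reject H₀: no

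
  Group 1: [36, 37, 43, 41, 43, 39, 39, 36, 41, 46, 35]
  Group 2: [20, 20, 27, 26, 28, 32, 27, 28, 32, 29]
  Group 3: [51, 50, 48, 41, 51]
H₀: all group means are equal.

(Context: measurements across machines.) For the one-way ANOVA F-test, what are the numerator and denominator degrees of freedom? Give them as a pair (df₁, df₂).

degrees of freedom = [2, 23]

k = 3 groups, N = 26 total
df = (k−1, N−k) = (3−1, 26−3) = (2, 23)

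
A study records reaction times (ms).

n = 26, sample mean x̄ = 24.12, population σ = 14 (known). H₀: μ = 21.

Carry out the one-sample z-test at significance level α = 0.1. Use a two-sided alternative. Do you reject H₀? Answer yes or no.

reject H₀: no

SE = σ/√n = 14/√26 = 2.7456
z = (x̄−μ₀)/SE = (24.12−21)/2.7456 = 1.1364
p-value (two-sided) = 0.25581
At α=0.1: p ≥ α → fail to reject H₀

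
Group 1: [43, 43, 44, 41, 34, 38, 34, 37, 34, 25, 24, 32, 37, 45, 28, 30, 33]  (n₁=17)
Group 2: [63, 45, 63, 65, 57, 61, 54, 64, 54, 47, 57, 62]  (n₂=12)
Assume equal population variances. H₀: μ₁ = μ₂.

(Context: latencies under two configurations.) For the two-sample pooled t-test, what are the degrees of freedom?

df = n₁ + n₂ − 2 = 17 + 12 − 2 = 27

degrees of freedom = 27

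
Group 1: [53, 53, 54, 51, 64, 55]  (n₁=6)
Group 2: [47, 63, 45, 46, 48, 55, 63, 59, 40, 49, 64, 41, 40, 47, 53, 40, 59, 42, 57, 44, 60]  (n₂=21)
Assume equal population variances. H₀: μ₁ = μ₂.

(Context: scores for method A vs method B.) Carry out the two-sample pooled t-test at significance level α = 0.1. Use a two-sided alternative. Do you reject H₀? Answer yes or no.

x̄₁=55.000, s₁=4.604, n₁=6
x̄₂=50.571, s₂=8.418, n₂=21
s_p² = [5·4.604² + 20·8.418²]/25 = 60.9257
SE = √(s_p²·(1/6+1/21)) = 3.6132
t = (55.000−50.571)/3.6132 = 1.2257
df = 25
p-value (two-sided) = 0.23175
At α=0.1: p ≥ α → fail to reject H₀

reject H₀: no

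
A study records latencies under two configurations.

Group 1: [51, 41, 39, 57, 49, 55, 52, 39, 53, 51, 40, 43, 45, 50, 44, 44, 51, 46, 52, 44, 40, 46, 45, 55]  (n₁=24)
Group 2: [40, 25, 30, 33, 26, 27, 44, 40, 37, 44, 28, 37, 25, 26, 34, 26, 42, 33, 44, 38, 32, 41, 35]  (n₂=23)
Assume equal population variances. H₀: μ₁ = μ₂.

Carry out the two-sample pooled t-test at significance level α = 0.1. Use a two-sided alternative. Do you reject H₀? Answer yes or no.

reject H₀: yes

x̄₁=47.167, s₁=5.475, n₁=24
x̄₂=34.217, s₂=6.674, n₂=23
s_p² = [23·5.475² + 22·6.674²]/45 = 37.0944
SE = √(s_p²·(1/24+1/23)) = 1.7772
t = (47.167−34.217)/1.7772 = 7.2864
df = 45
p-value (two-sided) = 0.00000
At α=0.1: p < α → reject H₀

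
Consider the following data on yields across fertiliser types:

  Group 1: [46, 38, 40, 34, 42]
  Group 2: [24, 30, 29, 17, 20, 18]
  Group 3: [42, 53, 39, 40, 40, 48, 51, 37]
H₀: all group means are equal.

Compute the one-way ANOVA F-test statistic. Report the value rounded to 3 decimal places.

Group means [40.00, 23.00, 43.75], grand mean 36.211
SSB = Σnᵢ(x̄ᵢ−x̄)² = 1573.658; SSW = ΣΣ(x−x̄ᵢ)² = 491.500
MSB = 1573.658/2 = 786.8289; MSW = 491.500/16 = 30.7188
F = MSB/MSW = 25.6140
df = (2, 16)

test statistic = 25.614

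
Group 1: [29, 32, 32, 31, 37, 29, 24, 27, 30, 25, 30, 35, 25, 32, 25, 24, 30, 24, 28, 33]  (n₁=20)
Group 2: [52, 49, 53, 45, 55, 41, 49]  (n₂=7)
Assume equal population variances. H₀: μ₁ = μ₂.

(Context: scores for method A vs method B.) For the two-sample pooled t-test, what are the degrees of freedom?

degrees of freedom = 25

df = n₁ + n₂ − 2 = 20 + 7 − 2 = 25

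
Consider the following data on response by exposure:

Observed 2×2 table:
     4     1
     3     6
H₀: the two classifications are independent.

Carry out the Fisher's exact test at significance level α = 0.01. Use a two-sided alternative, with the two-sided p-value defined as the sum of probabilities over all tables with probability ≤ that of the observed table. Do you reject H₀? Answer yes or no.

reject H₀: no

Margins: r₁=5, r₂=9, c₁=7, c₂=7, n=14
p_obs = C(5,4)·C(9,3)/C(14,7); sum pmf over tables with pmf ≤ p_obs
p-value (two-sided) = 0.26573
At α=0.01: p ≥ α → fail to reject H₀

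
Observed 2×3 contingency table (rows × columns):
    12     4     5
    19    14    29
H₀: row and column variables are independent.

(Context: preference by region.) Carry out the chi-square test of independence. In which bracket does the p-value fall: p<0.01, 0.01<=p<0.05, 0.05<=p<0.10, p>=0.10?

p-value bracket: 0.05<=p<0.10

Row totals [21, 62], col totals [31, 18, 34], n=83
χ² = (12−7.84)²/7.84 + (4−4.55)²/4.55 + (5−8.60)²/8.60 + (19−23.16)²/23.16 + (14−13.45)²/13.45 + (29−25.40)²/25.40 = 5.0588
df = 2
p-value (upper-tail) = 0.07971
→ bracket: 0.05<=p<0.10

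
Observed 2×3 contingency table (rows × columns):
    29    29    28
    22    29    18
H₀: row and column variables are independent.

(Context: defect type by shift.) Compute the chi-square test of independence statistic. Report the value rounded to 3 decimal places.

test statistic = 1.286

Row totals [86, 69], col totals [51, 58, 46], n=155
χ² = (29−28.30)²/28.30 + (29−32.18)²/32.18 + (28−25.52)²/25.52 + (22−22.70)²/22.70 + (29−25.82)²/25.82 + (18−20.48)²/20.48 = 1.2856
df = 2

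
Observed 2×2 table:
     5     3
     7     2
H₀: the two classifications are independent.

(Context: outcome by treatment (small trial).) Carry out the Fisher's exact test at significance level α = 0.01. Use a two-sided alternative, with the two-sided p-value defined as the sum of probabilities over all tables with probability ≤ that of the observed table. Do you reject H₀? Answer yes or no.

reject H₀: no

Margins: r₁=8, r₂=9, c₁=12, c₂=5, n=17
p_obs = C(8,5)·C(9,7)/C(17,12); sum pmf over tables with pmf ≤ p_obs
p-value (two-sided) = 0.61991
At α=0.01: p ≥ α → fail to reject H₀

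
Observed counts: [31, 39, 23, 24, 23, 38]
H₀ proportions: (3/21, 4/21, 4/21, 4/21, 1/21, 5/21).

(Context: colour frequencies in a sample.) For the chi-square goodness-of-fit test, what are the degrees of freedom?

degrees of freedom = 5

df = k − 1 = 6 − 1 = 5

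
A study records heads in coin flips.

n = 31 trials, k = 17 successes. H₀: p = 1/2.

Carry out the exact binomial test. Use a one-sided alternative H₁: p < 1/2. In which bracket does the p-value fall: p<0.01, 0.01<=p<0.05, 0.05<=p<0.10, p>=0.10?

Exact binomial: n=31, k=17, p₀=1/2=0.5000
P(X≤17) from Σ C(n,i)·p₀^i·(1−p₀)^(n−i)
p-value (one-sided, H₁ less) = 0.76344
→ bracket: p>=0.10

p-value bracket: p>=0.10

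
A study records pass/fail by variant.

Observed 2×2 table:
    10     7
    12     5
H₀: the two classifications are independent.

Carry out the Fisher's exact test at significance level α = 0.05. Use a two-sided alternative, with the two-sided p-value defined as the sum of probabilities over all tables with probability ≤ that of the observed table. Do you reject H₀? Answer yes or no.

reject H₀: no

Margins: r₁=17, r₂=17, c₁=22, c₂=12, n=34
p_obs = C(17,10)·C(17,12)/C(34,22); sum pmf over tables with pmf ≤ p_obs
p-value (two-sided) = 0.72068
At α=0.05: p ≥ α → fail to reject H₀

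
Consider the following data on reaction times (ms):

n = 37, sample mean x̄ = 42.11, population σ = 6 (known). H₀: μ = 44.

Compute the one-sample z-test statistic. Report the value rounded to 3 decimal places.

SE = σ/√n = 6/√37 = 0.9864
z = (x̄−μ₀)/SE = (42.11−44)/0.9864 = -1.9161

test statistic = -1.916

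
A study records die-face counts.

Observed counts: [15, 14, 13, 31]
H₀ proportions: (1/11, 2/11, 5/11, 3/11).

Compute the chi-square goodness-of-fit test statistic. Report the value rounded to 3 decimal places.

n = 73; E_i = n·p_i = [6.64, 13.27, 33.18, 19.91]
χ² = (15−6.64)²/6.64 + (14−13.27)²/13.27 + (13−33.18)²/33.18 + (31−19.91)²/19.91 = 29.0338
df = 3

test statistic = 29.034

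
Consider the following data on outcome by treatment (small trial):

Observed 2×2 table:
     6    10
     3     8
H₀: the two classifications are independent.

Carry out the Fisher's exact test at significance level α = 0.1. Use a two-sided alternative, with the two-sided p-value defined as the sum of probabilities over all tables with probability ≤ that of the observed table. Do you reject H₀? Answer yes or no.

reject H₀: no

Margins: r₁=16, r₂=11, c₁=9, c₂=18, n=27
p_obs = C(16,6)·C(11,3)/C(27,9); sum pmf over tables with pmf ≤ p_obs
p-value (two-sided) = 0.69245
At α=0.1: p ≥ α → fail to reject H₀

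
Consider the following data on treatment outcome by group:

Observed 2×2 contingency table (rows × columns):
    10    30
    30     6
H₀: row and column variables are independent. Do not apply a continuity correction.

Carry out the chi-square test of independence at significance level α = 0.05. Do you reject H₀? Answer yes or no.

reject H₀: yes

Row totals [40, 36], col totals [40, 36], n=76
χ² = (10−21.05)²/21.05 + (30−18.95)²/18.95 + (30−18.95)²/18.95 + (6−17.05)²/17.05 = 25.8611
df = 1
p-value (upper-tail) = 0.00000
At α=0.05: p < α → reject H₀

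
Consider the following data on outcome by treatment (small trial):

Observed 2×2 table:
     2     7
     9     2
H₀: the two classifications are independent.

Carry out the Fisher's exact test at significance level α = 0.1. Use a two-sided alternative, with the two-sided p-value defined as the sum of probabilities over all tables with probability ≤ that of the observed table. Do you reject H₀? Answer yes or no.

reject H₀: yes

Margins: r₁=9, r₂=11, c₁=11, c₂=9, n=20
p_obs = C(9,2)·C(11,9)/C(20,11); sum pmf over tables with pmf ≤ p_obs
p-value (two-sided) = 0.02155
At α=0.1: p < α → reject H₀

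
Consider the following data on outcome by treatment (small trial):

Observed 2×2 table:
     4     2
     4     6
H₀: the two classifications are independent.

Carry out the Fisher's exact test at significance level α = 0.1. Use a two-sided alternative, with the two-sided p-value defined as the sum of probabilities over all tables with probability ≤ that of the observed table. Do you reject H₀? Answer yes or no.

Margins: r₁=6, r₂=10, c₁=8, c₂=8, n=16
p_obs = C(6,4)·C(10,4)/C(16,8); sum pmf over tables with pmf ≤ p_obs
p-value (two-sided) = 0.60839
At α=0.1: p ≥ α → fail to reject H₀

reject H₀: no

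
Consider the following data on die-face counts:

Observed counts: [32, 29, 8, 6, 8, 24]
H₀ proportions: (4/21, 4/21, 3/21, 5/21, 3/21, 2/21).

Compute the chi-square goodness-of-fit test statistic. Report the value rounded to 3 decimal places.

n = 107; E_i = n·p_i = [20.38, 20.38, 15.29, 25.48, 15.29, 10.19]
χ² = (32−20.38)²/20.38 + (29−20.38)²/20.38 + (8−15.29)²/15.29 + (6−25.48)²/25.48 + (8−15.29)²/15.29 + (24−10.19)²/10.19 = 50.8173
df = 5

test statistic = 50.817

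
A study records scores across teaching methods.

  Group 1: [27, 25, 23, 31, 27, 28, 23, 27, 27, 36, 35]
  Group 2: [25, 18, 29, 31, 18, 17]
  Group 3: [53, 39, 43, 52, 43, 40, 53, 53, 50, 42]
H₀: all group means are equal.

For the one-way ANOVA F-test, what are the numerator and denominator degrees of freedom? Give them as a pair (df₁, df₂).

degrees of freedom = [2, 24]

k = 3 groups, N = 27 total
df = (k−1, N−k) = (3−1, 27−3) = (2, 24)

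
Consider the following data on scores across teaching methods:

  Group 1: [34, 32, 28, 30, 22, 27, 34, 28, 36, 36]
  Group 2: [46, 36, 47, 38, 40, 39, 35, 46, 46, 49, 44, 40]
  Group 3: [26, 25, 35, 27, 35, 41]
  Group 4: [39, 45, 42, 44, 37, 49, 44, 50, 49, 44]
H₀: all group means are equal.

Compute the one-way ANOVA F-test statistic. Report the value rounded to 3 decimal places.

Group means [30.70, 42.17, 31.50, 44.30], grand mean 38.026
SSB = Σnᵢ(x̄ᵢ−x̄)² = 1391.607; SSW = ΣΣ(x−x̄ᵢ)² = 799.367
MSB = 1391.607/3 = 463.8690; MSW = 799.367/34 = 23.5108
F = MSB/MSW = 19.7301
df = (3, 34)

test statistic = 19.730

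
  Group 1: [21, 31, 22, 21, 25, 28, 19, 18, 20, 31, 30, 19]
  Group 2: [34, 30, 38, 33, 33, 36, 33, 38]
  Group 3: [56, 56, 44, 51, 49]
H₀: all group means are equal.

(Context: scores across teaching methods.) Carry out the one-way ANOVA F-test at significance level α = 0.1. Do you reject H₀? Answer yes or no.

Group means [23.75, 34.38, 51.20], grand mean 32.640
SSB = Σnᵢ(x̄ᵢ−x̄)² = 2694.835; SSW = ΣΣ(x−x̄ᵢ)² = 430.925
MSB = 2694.835/2 = 1347.4175; MSW = 430.925/22 = 19.5875
F = MSB/MSW = 68.7897
df = (2, 22)
p-value (upper-tail) = 0.00000
At α=0.1: p < α → reject H₀

reject H₀: yes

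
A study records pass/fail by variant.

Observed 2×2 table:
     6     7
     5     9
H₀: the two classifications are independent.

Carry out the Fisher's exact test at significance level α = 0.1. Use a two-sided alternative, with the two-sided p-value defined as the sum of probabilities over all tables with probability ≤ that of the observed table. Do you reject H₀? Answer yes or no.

reject H₀: no

Margins: r₁=13, r₂=14, c₁=11, c₂=16, n=27
p_obs = C(13,6)·C(14,5)/C(27,11); sum pmf over tables with pmf ≤ p_obs
p-value (two-sided) = 0.70357
At α=0.1: p ≥ α → fail to reject H₀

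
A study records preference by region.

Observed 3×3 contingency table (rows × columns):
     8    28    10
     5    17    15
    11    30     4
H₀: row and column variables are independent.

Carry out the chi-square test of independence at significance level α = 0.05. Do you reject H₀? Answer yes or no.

reject H₀: yes

Row totals [46, 37, 45], col totals [24, 75, 29], n=128
χ² = (8−8.62)²/8.62 + (28−26.95)²/26.95 + (10−10.42)²/10.42 + (5−6.94)²/6.94 + (17−21.68)²/21.68 + (15−8.38)²/8.38 + (11−8.44)²/8.44 + (30−26.37)²/26.37 + (4−10.20)²/10.20 = 11.9211
df = 4
p-value (upper-tail) = 0.01795
At α=0.05: p < α → reject H₀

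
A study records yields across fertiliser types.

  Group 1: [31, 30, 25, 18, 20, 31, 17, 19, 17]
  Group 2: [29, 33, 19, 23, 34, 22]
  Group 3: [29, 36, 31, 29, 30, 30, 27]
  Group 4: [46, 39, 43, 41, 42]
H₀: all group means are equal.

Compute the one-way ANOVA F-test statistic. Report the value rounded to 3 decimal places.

Group means [23.11, 26.67, 30.29, 42.20], grand mean 29.296
SSB = Σnᵢ(x̄ᵢ−x̄)² = 1225.179; SSW = ΣΣ(x−x̄ᵢ)² = 570.451
MSB = 1225.179/3 = 408.3929; MSW = 570.451/23 = 24.8022
F = MSB/MSW = 16.4660
df = (3, 23)

test statistic = 16.466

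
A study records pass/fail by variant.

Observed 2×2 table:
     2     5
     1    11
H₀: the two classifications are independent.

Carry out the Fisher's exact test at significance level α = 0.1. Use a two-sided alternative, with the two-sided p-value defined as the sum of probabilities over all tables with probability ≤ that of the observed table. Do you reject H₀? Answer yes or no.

reject H₀: no

Margins: r₁=7, r₂=12, c₁=3, c₂=16, n=19
p_obs = C(7,2)·C(12,1)/C(19,3); sum pmf over tables with pmf ≤ p_obs
p-value (two-sided) = 0.52322
At α=0.1: p ≥ α → fail to reject H₀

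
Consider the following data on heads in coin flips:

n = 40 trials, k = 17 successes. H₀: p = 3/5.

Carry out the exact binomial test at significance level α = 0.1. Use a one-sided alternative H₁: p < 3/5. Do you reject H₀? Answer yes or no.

reject H₀: yes

Exact binomial: n=40, k=17, p₀=3/5=0.6000
P(X≤17) from Σ C(n,i)·p₀^i·(1−p₀)^(n−i)
p-value (one-sided, H₁ less) = 0.01891
At α=0.1: p < α → reject H₀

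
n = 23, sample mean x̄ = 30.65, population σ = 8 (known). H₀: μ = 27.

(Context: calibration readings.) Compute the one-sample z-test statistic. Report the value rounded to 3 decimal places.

SE = σ/√n = 8/√23 = 1.6681
z = (x̄−μ₀)/SE = (30.65−27)/1.6681 = 2.1881

test statistic = 2.188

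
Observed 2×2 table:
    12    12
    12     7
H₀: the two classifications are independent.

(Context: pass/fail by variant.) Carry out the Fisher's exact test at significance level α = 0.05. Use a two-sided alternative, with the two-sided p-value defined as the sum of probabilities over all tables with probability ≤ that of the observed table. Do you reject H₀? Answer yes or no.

reject H₀: no

Margins: r₁=24, r₂=19, c₁=24, c₂=19, n=43
p_obs = C(24,12)·C(19,12)/C(43,24); sum pmf over tables with pmf ≤ p_obs
p-value (two-sided) = 0.53797
At α=0.05: p ≥ α → fail to reject H₀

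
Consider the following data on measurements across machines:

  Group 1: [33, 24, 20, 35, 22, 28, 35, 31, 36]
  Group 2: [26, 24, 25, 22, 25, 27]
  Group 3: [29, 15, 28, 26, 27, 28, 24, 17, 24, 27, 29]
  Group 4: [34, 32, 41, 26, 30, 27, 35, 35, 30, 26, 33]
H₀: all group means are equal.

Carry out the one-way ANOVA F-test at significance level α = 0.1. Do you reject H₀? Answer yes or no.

Group means [29.33, 24.83, 24.91, 31.73], grand mean 28.000
SSB = Σnᵢ(x̄ᵢ−x̄)² = 334.076; SSW = ΣΣ(x−x̄ᵢ)² = 743.924
MSB = 334.076/3 = 111.3586; MSW = 743.924/33 = 22.5432
F = MSB/MSW = 4.9398
df = (3, 33)
p-value (upper-tail) = 0.00608
At α=0.1: p < α → reject H₀

reject H₀: yes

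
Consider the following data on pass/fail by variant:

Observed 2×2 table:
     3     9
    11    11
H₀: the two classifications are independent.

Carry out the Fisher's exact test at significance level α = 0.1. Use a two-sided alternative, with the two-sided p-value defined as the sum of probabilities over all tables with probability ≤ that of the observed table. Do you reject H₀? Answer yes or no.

reject H₀: no

Margins: r₁=12, r₂=22, c₁=14, c₂=20, n=34
p_obs = C(12,3)·C(22,11)/C(34,14); sum pmf over tables with pmf ≤ p_obs
p-value (two-sided) = 0.27476
At α=0.1: p ≥ α → fail to reject H₀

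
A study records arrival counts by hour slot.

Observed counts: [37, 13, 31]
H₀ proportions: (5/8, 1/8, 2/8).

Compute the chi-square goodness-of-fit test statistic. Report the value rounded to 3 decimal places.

test statistic = 10.190

n = 81; E_i = n·p_i = [50.62, 10.12, 20.25]
χ² = (37−50.62)²/50.62 + (13−10.12)²/10.12 + (31−20.25)²/20.25 = 10.1901
df = 2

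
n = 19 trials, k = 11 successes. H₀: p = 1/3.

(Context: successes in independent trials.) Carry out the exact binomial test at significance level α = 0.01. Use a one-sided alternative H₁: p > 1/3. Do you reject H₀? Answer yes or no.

reject H₀: no

Exact binomial: n=19, k=11, p₀=1/3=0.3333
P(X≥11) from Σ C(n,i)·p₀^i·(1−p₀)^(n−i)
p-value (one-sided, H₁ greater) = 0.02407
At α=0.01: p ≥ α → fail to reject H₀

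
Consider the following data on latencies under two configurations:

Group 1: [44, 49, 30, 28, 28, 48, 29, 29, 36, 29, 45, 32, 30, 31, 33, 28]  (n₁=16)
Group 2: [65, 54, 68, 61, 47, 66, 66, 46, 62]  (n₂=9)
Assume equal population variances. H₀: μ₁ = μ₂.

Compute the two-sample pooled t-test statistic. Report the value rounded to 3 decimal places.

test statistic = -7.629

x̄₁=34.312, s₁=7.631, n₁=16
x̄₂=59.444, s₂=8.398, n₂=9
s_p² = [15·7.631² + 8·8.398²]/23 = 62.5069
SE = √(s_p²·(1/16+1/9)) = 3.2942
t = (34.312−59.444)/3.2942 = -7.6291
df = 23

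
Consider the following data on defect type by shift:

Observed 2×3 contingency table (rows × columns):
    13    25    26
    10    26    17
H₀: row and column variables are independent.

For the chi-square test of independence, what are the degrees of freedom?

df = (r−1)(c−1) = (2−1)·(3−1) = 2

degrees of freedom = 2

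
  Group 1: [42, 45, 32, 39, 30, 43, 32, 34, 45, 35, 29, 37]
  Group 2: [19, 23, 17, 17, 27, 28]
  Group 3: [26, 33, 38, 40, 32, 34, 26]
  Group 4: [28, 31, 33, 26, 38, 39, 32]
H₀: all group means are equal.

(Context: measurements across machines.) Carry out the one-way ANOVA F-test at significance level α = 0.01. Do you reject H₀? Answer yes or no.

reject H₀: yes

Group means [36.92, 21.83, 32.71, 32.43], grand mean 32.188
SSB = Σnᵢ(x̄ᵢ−x̄)² = 913.982; SSW = ΣΣ(x−x̄ᵢ)² = 800.893
MSB = 913.982/3 = 304.6607; MSW = 800.893/28 = 28.6033
F = MSB/MSW = 10.6512
df = (3, 28)
p-value (upper-tail) = 0.00008
At α=0.01: p < α → reject H₀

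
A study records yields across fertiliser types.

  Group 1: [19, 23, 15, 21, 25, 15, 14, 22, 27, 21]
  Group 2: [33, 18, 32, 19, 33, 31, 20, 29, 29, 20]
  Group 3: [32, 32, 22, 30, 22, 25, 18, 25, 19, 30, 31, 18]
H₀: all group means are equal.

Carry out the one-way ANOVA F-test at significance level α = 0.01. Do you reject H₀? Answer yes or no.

Group means [20.20, 26.40, 25.33], grand mean 24.062
SSB = Σnᵢ(x̄ᵢ−x̄)² = 223.208; SSW = ΣΣ(x−x̄ᵢ)² = 870.667
MSB = 223.208/2 = 111.6042; MSW = 870.667/29 = 30.0230
F = MSB/MSW = 3.7173
df = (2, 29)
p-value (upper-tail) = 0.03654
At α=0.01: p ≥ α → fail to reject H₀

reject H₀: no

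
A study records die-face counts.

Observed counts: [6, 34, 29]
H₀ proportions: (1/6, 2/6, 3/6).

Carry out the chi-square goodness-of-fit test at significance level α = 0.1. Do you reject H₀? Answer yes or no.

n = 69; E_i = n·p_i = [11.50, 23.00, 34.50]
χ² = (6−11.50)²/11.50 + (34−23.00)²/23.00 + (29−34.50)²/34.50 = 8.7681
df = 2
p-value (upper-tail) = 0.01247
At α=0.1: p < α → reject H₀

reject H₀: yes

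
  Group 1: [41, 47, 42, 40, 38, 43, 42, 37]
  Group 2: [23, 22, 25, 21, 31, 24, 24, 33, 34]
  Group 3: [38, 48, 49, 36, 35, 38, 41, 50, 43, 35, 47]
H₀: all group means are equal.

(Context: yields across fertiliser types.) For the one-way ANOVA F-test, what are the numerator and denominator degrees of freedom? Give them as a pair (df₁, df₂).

k = 3 groups, N = 28 total
df = (k−1, N−k) = (3−1, 28−3) = (2, 25)

degrees of freedom = [2, 25]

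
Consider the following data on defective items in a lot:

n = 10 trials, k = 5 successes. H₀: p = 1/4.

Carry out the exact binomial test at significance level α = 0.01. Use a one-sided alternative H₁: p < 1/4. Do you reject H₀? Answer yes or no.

reject H₀: no

Exact binomial: n=10, k=5, p₀=1/4=0.2500
P(X≤5) from Σ C(n,i)·p₀^i·(1−p₀)^(n−i)
p-value (one-sided, H₁ less) = 0.98027
At α=0.01: p ≥ α → fail to reject H₀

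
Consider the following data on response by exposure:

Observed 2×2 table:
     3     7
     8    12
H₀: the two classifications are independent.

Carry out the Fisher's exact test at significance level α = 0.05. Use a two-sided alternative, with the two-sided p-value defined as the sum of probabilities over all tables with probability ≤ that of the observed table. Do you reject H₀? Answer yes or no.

reject H₀: no

Margins: r₁=10, r₂=20, c₁=11, c₂=19, n=30
p_obs = C(10,3)·C(20,8)/C(30,11); sum pmf over tables with pmf ≤ p_obs
p-value (two-sided) = 0.70200
At α=0.05: p ≥ α → fail to reject H₀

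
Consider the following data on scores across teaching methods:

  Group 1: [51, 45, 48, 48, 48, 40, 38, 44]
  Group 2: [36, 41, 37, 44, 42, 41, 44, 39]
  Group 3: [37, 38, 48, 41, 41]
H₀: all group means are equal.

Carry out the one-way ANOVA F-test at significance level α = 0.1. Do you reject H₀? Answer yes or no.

Group means [45.25, 40.50, 41.00], grand mean 42.429
SSB = Σnᵢ(x̄ᵢ−x̄)² = 103.643; SSW = ΣΣ(x−x̄ᵢ)² = 273.500
MSB = 103.643/2 = 51.8214; MSW = 273.500/18 = 15.1944
F = MSB/MSW = 3.4106
df = (2, 18)
p-value (upper-tail) = 0.05547
At α=0.1: p < α → reject H₀

reject H₀: yes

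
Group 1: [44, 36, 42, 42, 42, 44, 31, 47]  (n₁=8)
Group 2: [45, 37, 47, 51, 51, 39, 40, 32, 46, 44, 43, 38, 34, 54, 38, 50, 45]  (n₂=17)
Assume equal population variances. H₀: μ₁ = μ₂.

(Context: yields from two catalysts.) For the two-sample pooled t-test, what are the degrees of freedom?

df = n₁ + n₂ − 2 = 8 + 17 − 2 = 23

degrees of freedom = 23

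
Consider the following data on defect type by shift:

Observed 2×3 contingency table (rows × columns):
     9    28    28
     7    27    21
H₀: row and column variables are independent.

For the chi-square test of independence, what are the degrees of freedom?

df = (r−1)(c−1) = (2−1)·(3−1) = 2

degrees of freedom = 2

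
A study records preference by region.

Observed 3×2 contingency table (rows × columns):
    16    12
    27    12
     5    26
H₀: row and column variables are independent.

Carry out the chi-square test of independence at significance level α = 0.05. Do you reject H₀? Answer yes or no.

reject H₀: yes

Row totals [28, 39, 31], col totals [48, 50], n=98
χ² = (16−13.71)²/13.71 + (12−14.29)²/14.29 + (27−19.10)²/19.10 + (12−19.90)²/19.90 + (5−15.18)²/15.18 + (26−15.82)²/15.82 = 20.5342
df = 2
p-value (upper-tail) = 0.00003
At α=0.05: p < α → reject H₀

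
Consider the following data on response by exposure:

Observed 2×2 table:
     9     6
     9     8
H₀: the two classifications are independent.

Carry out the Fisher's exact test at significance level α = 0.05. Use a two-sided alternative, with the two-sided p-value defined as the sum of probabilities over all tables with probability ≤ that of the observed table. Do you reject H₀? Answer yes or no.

reject H₀: no

Margins: r₁=15, r₂=17, c₁=18, c₂=14, n=32
p_obs = C(15,9)·C(17,9)/C(32,18); sum pmf over tables with pmf ≤ p_obs
p-value (two-sided) = 0.73454
At α=0.05: p ≥ α → fail to reject H₀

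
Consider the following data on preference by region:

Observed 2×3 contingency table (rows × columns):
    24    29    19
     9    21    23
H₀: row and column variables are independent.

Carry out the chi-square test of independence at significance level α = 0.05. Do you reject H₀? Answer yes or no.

reject H₀: no

Row totals [72, 53], col totals [33, 50, 42], n=125
χ² = (24−19.01)²/19.01 + (29−28.80)²/28.80 + (19−24.19)²/24.19 + (9−13.99)²/13.99 + (21−21.20)²/21.20 + (23−17.81)²/17.81 = 5.7234
df = 2
p-value (upper-tail) = 0.05717
At α=0.05: p ≥ α → fail to reject H₀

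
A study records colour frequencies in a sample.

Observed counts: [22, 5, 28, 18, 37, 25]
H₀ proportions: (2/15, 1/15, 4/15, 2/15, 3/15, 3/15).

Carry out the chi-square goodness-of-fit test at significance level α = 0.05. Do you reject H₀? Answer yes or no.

n = 135; E_i = n·p_i = [18.00, 9.00, 36.00, 18.00, 27.00, 27.00]
χ² = (22−18.00)²/18.00 + (5−9.00)²/9.00 + (28−36.00)²/36.00 + (18−18.00)²/18.00 + (37−27.00)²/27.00 + (25−27.00)²/27.00 = 8.2963
df = 5
p-value (upper-tail) = 0.14064
At α=0.05: p ≥ α → fail to reject H₀

reject H₀: no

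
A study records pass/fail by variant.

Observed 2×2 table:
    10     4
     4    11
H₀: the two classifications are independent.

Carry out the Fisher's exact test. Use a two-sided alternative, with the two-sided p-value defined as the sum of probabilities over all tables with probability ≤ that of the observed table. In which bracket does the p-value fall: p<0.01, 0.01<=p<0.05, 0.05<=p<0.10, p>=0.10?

Margins: r₁=14, r₂=15, c₁=14, c₂=15, n=29
p_obs = C(14,10)·C(15,4)/C(29,14); sum pmf over tables with pmf ≤ p_obs
p-value (two-sided) = 0.02684
→ bracket: 0.01<=p<0.05

p-value bracket: 0.01<=p<0.05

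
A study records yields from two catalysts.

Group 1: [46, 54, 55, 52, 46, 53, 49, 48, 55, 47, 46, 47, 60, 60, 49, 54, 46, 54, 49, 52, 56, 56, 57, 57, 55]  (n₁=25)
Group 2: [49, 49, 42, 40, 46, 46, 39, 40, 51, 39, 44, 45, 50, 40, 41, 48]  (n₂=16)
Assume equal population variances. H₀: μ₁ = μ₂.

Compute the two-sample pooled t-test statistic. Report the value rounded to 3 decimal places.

test statistic = 5.539

x̄₁=52.120, s₁=4.503, n₁=25
x̄₂=44.312, s₂=4.238, n₂=16
s_p² = [24·4.503² + 15·4.238²]/39 = 19.3866
SE = √(s_p²·(1/25+1/16)) = 1.4097
t = (52.120−44.312)/1.4097 = 5.5386
df = 39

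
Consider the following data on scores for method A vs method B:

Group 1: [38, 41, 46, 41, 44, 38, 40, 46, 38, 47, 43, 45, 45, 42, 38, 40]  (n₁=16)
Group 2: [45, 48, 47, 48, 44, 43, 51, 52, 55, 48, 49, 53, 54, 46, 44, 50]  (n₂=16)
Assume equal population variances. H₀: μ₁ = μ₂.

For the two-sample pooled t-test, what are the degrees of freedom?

degrees of freedom = 30

df = n₁ + n₂ − 2 = 16 + 16 − 2 = 30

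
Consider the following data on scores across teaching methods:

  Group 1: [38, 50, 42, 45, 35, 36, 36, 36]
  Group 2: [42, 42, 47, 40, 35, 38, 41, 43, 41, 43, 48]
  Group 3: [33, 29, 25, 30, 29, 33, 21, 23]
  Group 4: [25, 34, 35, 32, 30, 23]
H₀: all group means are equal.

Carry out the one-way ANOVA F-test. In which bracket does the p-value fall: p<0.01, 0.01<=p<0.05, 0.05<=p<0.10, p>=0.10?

Group means [39.75, 41.82, 27.88, 29.83], grand mean 35.758
SSB = Σnᵢ(x̄ᵢ−x̄)² = 1239.216; SSW = ΣΣ(x−x̄ᵢ)² = 596.845
MSB = 1239.216/3 = 413.0720; MSW = 596.845/29 = 20.5809
F = MSB/MSW = 20.0707
df = (3, 29)
p-value (upper-tail) = 0.00000
→ bracket: p<0.01

p-value bracket: p<0.01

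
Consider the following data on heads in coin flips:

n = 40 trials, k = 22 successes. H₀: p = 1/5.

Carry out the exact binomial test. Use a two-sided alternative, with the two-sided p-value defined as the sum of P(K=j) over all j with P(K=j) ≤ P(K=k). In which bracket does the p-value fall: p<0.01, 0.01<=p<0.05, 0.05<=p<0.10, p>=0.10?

p-value bracket: p<0.01

Exact binomial: n=40, k=22, p₀=1/5=0.2000
P(X=j) = C(n,j)·p₀^j·(1−p₀)^(n−j); p = Σ P(X=j) over j with P(X=j) ≤ P(X=22)
p-value (two-sided) = 0.00000
→ bracket: p<0.01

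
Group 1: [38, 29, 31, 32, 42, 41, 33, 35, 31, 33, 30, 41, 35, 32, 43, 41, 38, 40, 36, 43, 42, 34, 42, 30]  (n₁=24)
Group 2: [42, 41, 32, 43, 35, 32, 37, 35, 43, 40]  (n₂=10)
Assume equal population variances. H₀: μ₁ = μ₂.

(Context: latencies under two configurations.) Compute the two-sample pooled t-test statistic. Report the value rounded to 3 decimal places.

x̄₁=36.333, s₁=4.797, n₁=24
x̄₂=38.000, s₂=4.346, n₂=10
s_p² = [23·4.797² + 9·4.346²]/32 = 21.8542
SE = √(s_p²·(1/24+1/10)) = 1.7595
t = (36.333−38.000)/1.7595 = -0.9472
df = 32

test statistic = -0.947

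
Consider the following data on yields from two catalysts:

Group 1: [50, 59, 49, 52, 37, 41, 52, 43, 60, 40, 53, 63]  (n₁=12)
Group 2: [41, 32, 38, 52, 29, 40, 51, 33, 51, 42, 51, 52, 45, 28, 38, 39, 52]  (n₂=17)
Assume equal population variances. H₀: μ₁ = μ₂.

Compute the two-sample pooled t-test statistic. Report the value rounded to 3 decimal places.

test statistic = 2.496

x̄₁=49.917, s₁=8.350, n₁=12
x̄₂=42.000, s₂=8.456, n₂=17
s_p² = [11·8.350² + 16·8.456²]/27 = 70.7747
SE = √(s_p²·(1/12+1/17)) = 3.1719
t = (49.917−42.000)/3.1719 = 2.4959
df = 27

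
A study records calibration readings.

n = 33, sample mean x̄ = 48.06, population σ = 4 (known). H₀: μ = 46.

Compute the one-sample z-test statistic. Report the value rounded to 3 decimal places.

test statistic = 2.958

SE = σ/√n = 4/√33 = 0.6963
z = (x̄−μ₀)/SE = (48.06−46)/0.6963 = 2.9584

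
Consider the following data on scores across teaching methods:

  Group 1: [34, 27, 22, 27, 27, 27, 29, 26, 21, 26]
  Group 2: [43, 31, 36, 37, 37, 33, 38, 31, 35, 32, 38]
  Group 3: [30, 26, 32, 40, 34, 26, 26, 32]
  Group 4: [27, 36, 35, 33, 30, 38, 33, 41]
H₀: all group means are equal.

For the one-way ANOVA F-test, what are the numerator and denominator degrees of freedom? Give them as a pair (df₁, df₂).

degrees of freedom = [3, 33]

k = 4 groups, N = 37 total
df = (k−1, N−k) = (4−1, 37−4) = (3, 33)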